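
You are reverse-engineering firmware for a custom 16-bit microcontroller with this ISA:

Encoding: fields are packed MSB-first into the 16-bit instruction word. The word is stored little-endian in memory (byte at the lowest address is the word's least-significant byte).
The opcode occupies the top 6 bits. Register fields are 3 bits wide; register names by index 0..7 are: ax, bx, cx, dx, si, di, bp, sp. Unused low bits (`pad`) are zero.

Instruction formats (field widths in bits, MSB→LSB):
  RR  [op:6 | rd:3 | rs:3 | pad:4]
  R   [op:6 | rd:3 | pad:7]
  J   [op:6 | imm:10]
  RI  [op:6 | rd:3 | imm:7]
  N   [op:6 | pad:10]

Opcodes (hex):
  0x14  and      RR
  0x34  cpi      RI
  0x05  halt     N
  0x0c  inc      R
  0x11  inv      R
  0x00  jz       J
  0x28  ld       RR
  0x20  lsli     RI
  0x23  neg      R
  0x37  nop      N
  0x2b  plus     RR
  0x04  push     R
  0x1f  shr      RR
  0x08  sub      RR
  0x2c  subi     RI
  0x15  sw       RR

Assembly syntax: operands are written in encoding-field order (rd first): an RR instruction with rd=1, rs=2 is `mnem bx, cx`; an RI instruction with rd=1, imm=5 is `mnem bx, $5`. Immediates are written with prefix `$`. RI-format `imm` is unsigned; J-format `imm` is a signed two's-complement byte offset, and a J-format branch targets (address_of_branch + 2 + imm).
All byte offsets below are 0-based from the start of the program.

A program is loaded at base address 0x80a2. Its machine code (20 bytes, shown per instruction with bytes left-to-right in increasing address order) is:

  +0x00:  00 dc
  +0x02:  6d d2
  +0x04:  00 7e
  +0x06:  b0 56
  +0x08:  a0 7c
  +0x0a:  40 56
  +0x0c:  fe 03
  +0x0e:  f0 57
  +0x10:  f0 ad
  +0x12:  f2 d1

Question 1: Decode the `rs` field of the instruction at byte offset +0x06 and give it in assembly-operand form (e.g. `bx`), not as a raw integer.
dx

[06] b0 56 → 0x56b0
  top 6b → 0x15 → sw [RR]
  [9:7] rd=5 = di
  [6:4] rs=3 = dx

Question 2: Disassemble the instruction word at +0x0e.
sw sp, sp

+0x0e: f0 57 ⇒ word 0x57f0 (little)
  op=0x57f0>>10=0x15 ⇒ sw (RR)
  rd@[9:7]=0x7 ⇒ sp
  rs@[6:4]=0x7 ⇒ sp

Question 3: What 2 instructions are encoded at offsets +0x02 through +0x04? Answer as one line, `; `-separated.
+0x02: 6d d2 ⇒ word 0xd26d (little)
  opcode bits[15:10]=0x34: cpi/RI
  rd@[9:7]=0x4 ⇒ si
  imm@[6:0]=0x6d ⇒ $109
+0x04: 00 7e ⇒ word 0x7e00 (little)
  opcode bits[15:10]=0x1f: shr/RR
  rd@[9:7]=0x4 ⇒ si
  rs@[6:4]=0x0 ⇒ ax

cpi si, $109; shr si, ax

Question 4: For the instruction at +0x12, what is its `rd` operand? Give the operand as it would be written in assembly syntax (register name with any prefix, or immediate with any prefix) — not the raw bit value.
@+12  little-endian(f2 d1) = 0xd1f2
  top 6b → 0x34 → cpi [RI]
  rd: (w>>7)&0x7=0x3 → dx
  imm: (w>>0)&0x7f=0x72 → $114

dx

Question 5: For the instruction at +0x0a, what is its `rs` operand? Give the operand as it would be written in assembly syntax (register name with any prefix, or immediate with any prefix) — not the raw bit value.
off 0x0a: read 40 56 as little → 0x5640
  op=0x5640>>10=0x15 ⇒ sw (RR)
  rd: (w>>7)&0x7=0x4 → si
  rs: (w>>4)&0x7=0x4 → si

si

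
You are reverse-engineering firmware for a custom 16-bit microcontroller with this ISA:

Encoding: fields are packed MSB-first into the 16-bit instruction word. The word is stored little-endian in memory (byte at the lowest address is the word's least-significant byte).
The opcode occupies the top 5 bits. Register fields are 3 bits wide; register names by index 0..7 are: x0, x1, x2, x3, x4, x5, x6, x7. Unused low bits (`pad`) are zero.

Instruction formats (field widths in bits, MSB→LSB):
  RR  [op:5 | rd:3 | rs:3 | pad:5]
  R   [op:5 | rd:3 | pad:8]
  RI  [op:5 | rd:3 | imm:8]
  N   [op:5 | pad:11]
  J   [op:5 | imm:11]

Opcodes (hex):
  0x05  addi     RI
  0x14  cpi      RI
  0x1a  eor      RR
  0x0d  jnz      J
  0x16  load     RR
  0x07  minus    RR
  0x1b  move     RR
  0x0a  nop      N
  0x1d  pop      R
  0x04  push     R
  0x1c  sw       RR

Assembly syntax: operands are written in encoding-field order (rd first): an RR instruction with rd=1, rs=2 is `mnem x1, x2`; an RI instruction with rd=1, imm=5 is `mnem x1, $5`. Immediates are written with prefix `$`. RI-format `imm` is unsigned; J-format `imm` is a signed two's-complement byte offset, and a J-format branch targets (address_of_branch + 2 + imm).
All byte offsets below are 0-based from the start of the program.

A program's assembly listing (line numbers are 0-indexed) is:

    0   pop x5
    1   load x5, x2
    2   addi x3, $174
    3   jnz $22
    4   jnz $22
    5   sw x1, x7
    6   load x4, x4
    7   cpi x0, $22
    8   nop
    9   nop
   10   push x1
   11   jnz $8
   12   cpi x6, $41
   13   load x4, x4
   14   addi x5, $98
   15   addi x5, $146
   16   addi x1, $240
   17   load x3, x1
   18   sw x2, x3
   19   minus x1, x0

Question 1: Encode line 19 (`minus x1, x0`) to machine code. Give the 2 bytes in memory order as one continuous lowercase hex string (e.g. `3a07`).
L19: minus op=0x7:5|rd=1:3|rs=0:3|pad=0:5 ⇒ 0x3900 ⇒ little 00 39

0039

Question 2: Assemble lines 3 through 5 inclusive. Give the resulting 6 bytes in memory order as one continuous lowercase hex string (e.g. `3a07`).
16681668e0e1

line 3 (jnz): pack op=0xd:5|imm=22:11 = 0x6816; little→ 16 68
line 4 (jnz): pack op=0xd:5|imm=22:11 = 0x6816; little→ 16 68
line 5 (sw): pack op=0x1c:5|rd=1:3|rs=7:3|pad=0:5 = 0xe1e0; little→ e0 e1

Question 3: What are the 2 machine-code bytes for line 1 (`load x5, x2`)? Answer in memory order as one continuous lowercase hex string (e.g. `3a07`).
40b5

1. load fields op=0x16:5|rd=5:3|rs=2:3|pad=0:5 → word b540h → 40 b5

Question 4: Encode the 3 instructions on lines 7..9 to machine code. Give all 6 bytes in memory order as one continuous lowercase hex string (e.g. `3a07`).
16a000500050

7. cpi fields op=0x14:5|rd=0:3|imm=22:8 → word a016h → 16 a0
8. nop fields op=0xa:5|pad=0:11 → word 5000h → 00 50
9. nop fields op=0xa:5|pad=0:11 → word 5000h → 00 50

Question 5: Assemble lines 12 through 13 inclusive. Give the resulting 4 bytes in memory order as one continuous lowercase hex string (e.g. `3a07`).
29a680b4

line 12 (cpi): pack op=0x14:5|rd=6:3|imm=41:8 = 0xa629; little→ 29 a6
line 13 (load): pack op=0x16:5|rd=4:3|rs=4:3|pad=0:5 = 0xb480; little→ 80 b4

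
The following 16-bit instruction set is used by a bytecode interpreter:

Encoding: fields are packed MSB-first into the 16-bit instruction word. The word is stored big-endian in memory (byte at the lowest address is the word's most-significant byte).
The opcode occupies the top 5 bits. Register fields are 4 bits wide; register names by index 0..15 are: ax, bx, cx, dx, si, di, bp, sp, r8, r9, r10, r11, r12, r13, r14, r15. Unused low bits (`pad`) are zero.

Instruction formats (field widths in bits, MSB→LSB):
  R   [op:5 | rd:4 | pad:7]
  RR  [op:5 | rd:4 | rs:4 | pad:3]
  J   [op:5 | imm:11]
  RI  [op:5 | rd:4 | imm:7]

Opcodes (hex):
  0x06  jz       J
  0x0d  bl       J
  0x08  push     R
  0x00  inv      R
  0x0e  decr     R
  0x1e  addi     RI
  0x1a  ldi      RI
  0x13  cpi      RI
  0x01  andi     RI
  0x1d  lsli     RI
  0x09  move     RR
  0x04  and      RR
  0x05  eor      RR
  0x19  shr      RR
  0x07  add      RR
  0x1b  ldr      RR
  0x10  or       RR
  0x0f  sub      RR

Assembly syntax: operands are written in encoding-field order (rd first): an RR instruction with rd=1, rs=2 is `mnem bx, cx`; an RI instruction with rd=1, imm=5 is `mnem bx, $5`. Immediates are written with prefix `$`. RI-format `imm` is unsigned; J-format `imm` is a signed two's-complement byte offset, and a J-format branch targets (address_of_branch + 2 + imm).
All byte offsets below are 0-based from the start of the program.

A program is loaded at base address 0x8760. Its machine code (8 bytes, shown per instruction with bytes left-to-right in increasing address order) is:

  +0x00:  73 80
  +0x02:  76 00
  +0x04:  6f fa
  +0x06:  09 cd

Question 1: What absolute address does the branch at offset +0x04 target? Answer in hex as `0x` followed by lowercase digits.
off 0x04: read 6f fa as big → 0x6ffa
  top 5b → 0xd → bl [J]
  imm: (w>>0)&0x7ff=0x7fa (s11→-6) → $-6
  target = base 0x8760 + off 0x04 + 2 + imm -6 = 0x8760

0x8760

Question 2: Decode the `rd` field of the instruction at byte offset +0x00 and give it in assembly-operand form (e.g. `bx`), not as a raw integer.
sp

[00] 73 80 → 0x7380
  opcode bits[15:11]=0xe: decr/R
  rd: (w>>7)&0xf=0x7 → sp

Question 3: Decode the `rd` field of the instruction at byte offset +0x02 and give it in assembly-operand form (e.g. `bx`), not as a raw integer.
r12

@+02  big-endian(76 00) = 0x7600
  top 5b → 0xe → decr [R]
  rd: (w>>7)&0xf=0xc → r12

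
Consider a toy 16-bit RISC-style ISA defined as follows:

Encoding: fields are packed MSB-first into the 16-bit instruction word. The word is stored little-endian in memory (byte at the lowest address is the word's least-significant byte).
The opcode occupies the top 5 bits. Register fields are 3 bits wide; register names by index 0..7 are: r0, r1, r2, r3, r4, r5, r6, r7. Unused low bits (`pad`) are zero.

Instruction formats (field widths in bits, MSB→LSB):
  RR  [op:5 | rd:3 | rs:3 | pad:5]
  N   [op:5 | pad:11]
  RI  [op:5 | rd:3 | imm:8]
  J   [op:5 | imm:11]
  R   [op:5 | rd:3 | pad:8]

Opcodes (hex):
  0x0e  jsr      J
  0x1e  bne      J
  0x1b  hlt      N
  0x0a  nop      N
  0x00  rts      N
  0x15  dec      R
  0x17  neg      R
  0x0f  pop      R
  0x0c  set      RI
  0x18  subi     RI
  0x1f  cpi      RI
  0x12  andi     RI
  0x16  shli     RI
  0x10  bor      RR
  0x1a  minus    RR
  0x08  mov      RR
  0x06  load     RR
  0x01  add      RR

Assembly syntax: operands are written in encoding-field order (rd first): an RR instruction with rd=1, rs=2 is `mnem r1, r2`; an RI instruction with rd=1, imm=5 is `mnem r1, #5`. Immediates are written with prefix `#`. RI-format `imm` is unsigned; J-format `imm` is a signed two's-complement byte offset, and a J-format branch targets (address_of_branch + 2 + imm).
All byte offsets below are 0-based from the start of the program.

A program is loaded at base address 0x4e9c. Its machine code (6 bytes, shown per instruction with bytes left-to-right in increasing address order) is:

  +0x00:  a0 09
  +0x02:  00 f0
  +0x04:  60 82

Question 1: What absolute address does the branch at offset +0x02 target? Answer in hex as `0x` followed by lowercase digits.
0x4ea0

@+02  little-endian(00 f0) = 0xf000
  opcode bits[15:11]=0x1e: bne/J
  imm@[10:0]=0x0 ⇒ #0
  target = base 0x4e9c + off 0x02 + 2 + imm 0 = 0x4ea0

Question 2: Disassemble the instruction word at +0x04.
off 0x04: read 60 82 as little → 0x8260
  opcode bits[15:11]=0x10: bor/RR
  rd@[10:8]=0x2 ⇒ r2
  rs@[7:5]=0x3 ⇒ r3

bor r2, r3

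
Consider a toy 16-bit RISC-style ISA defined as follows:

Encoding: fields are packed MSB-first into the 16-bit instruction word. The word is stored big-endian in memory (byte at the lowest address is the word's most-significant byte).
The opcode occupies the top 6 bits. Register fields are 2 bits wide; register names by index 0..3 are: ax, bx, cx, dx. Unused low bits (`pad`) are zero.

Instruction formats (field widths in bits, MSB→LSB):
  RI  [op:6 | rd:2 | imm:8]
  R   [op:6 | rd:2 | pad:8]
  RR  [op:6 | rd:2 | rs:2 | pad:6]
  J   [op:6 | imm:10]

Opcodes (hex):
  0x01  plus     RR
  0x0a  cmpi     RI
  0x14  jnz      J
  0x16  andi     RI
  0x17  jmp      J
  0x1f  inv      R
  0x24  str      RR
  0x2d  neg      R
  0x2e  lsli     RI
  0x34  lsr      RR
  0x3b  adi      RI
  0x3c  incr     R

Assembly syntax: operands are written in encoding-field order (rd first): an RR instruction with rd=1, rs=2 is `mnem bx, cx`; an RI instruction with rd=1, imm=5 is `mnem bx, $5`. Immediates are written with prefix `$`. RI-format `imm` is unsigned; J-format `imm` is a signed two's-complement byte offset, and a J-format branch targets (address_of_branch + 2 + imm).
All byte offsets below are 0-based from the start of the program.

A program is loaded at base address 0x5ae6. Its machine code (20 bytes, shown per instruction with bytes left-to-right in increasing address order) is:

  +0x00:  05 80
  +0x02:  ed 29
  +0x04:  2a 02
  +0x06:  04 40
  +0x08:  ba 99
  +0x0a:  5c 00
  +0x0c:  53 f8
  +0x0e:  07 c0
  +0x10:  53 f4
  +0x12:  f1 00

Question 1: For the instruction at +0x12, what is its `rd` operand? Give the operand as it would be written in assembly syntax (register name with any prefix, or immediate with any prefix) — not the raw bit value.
bx

+0x12: f1 00 ⇒ word 0xf100 (big)
  op=0xf100>>10=0x3c ⇒ incr (R)
  rd@[9:8]=0x1 ⇒ bx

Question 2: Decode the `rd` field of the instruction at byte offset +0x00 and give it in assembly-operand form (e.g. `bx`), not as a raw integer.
+0x00: 05 80 ⇒ word 0x0580 (big)
  top 6b → 0x1 → plus [RR]
  rd: (w>>8)&0x3=0x1 → bx
  rs: (w>>6)&0x3=0x2 → cx

bx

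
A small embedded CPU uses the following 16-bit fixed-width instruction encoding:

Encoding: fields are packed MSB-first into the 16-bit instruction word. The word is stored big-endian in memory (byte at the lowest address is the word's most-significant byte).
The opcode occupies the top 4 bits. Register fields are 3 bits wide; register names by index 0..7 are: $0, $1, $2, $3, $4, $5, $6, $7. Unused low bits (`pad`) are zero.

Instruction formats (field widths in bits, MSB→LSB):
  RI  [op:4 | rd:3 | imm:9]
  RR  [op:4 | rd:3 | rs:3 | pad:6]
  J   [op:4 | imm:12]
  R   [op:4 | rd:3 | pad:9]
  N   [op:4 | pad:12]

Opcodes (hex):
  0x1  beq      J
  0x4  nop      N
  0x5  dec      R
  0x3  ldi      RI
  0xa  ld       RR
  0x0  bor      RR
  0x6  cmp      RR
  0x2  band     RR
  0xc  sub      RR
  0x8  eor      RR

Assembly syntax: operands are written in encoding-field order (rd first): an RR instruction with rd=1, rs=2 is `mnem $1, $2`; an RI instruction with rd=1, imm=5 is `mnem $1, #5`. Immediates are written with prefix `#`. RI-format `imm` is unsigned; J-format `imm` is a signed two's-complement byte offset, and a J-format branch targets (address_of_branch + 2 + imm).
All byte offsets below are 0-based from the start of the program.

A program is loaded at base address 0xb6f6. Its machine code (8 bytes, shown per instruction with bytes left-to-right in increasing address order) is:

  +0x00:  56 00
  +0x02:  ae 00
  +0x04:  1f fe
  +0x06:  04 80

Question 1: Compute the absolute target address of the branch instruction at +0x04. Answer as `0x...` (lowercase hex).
+0x04: 1f fe ⇒ word 0x1ffe (big)
  top 4b → 0x1 → beq [J]
  imm: (w>>0)&0xfff=0xffe (s12→-2) → #-2
  target = base 0xb6f6 + off 0x04 + 2 + imm -2 = 0xb6fa

0xb6fa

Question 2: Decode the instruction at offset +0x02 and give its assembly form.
ld $7, $0

@+02  big-endian(ae 00) = 0xae00
  opcode bits[15:12]=0xa: ld/RR
  rd@[11:9]=0x7 ⇒ $7
  rs@[8:6]=0x0 ⇒ $0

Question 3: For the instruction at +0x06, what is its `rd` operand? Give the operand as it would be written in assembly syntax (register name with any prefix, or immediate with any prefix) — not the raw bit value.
$2

off 0x06: read 04 80 as big → 0x0480
  top 4b → 0x0 → bor [RR]
  rd@[11:9]=0x2 ⇒ $2
  rs@[8:6]=0x2 ⇒ $2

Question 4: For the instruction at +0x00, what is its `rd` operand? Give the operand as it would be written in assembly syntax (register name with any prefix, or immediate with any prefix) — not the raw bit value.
$3

[00] 56 00 → 0x5600
  opcode bits[15:12]=0x5: dec/R
  [11:9] rd=3 = $3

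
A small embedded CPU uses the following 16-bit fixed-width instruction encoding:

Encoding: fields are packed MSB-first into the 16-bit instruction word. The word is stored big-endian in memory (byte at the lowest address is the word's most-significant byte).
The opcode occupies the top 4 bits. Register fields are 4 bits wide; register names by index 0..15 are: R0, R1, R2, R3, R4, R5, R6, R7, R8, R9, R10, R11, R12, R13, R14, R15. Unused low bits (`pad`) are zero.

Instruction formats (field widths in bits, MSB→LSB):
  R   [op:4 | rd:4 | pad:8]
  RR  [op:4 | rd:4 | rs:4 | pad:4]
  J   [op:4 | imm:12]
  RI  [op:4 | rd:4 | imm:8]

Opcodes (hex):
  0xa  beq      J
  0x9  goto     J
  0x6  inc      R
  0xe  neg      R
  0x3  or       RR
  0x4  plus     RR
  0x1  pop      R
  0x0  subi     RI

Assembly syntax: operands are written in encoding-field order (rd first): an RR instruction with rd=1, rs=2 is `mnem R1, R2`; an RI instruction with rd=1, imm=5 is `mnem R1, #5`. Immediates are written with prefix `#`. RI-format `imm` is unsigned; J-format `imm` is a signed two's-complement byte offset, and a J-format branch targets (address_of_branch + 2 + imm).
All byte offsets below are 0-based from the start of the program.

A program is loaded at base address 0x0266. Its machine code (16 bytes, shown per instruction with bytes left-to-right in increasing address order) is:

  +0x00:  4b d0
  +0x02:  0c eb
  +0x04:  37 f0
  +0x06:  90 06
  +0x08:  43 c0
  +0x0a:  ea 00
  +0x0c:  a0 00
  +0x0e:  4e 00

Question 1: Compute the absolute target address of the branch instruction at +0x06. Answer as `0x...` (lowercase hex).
off 0x06: read 90 06 as big → 0x9006
  top 4b → 0x9 → goto [J]
  imm: (w>>0)&0xfff=0x6 → #6
  target = base 0x0266 + off 0x06 + 2 + imm 6 = 0x0274

0x0274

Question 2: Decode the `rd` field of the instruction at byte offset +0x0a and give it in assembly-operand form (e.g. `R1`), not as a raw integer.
R10

[0a] ea 00 → 0xea00
  op=0xea00>>12=0xe ⇒ neg (R)
  rd: (w>>8)&0xf=0xa → R10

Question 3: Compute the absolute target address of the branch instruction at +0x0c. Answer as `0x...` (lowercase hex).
0x0274

[0c] a0 00 → 0xa000
  top 4b → 0xa → beq [J]
  [11:0] imm=0 = #0
  target = base 0x0266 + off 0x0c + 2 + imm 0 = 0x0274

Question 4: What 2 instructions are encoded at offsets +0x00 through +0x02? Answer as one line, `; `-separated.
@+00  big-endian(4b d0) = 0x4bd0
  opcode bits[15:12]=0x4: plus/RR
  rd@[11:8]=0xb ⇒ R11
  rs@[7:4]=0xd ⇒ R13
@+02  big-endian(0c eb) = 0x0ceb
  opcode bits[15:12]=0x0: subi/RI
  rd@[11:8]=0xc ⇒ R12
  imm@[7:0]=0xeb ⇒ #235

plus R11, R13; subi R12, #235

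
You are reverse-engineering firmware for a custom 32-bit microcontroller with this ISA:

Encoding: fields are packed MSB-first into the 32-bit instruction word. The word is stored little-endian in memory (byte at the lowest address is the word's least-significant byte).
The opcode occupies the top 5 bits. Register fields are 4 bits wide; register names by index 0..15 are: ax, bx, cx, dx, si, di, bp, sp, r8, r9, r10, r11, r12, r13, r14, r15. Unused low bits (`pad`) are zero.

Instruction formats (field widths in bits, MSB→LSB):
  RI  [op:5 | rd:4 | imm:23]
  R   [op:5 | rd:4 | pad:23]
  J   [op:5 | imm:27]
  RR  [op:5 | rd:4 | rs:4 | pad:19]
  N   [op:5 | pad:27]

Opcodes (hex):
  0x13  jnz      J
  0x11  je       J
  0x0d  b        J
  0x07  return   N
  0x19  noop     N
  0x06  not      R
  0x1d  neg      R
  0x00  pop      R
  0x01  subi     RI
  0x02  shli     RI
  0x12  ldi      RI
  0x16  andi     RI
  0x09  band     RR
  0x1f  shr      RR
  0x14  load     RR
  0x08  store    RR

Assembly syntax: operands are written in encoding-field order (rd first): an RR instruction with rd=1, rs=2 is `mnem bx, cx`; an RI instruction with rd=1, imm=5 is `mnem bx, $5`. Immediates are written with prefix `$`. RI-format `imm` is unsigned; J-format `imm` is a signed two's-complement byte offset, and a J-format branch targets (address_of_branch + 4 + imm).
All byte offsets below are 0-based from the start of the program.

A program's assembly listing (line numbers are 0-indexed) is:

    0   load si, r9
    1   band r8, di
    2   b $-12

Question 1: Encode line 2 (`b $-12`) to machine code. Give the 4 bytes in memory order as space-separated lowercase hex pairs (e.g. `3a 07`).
line 2 (b): pack op=0xd:5|imm=-12:27 = 0x6ffffff4; little→ f4 ff ff 6f

f4 ff ff 6f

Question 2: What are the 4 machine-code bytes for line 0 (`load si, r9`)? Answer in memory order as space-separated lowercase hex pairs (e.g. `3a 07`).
00 00 48 a2

line 0 (load): pack op=0x14:5|rd=4:4|rs=9:4|pad=0:19 = 0xa2480000; little→ 00 00 48 a2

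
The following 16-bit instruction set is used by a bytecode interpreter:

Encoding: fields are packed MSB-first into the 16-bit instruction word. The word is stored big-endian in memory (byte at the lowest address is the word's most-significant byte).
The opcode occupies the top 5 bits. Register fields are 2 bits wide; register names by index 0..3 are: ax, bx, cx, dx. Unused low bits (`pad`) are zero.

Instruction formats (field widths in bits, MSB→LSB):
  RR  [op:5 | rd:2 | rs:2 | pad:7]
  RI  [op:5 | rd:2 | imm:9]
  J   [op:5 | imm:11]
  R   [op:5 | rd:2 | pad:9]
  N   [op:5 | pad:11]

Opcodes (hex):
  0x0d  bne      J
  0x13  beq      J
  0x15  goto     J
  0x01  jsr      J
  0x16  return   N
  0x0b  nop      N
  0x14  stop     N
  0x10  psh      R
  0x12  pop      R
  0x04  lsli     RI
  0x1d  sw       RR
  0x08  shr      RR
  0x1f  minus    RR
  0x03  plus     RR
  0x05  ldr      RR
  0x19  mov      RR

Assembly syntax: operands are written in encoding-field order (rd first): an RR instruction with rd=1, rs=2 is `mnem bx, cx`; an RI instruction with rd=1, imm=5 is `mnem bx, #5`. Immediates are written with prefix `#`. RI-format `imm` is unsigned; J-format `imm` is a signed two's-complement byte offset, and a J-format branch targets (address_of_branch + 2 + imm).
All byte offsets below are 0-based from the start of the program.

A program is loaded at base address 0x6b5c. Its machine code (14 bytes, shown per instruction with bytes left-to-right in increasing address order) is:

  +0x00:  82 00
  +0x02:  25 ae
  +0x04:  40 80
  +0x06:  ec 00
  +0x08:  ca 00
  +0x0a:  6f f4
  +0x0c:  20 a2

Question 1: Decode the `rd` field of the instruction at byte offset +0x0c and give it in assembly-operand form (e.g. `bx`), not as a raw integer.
ax

off 0x0c: read 20 a2 as big → 0x20a2
  opcode bits[15:11]=0x4: lsli/RI
  [10:9] rd=0 = ax
  [8:0] imm=162 = #162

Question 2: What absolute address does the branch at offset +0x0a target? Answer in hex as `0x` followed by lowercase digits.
0x6b5c

[0a] 6f f4 → 0x6ff4
  op=0x6ff4>>11=0xd ⇒ bne (J)
  imm: (w>>0)&0x7ff=0x7f4 (s11→-12) → #-12
  target = base 0x6b5c + off 0x0a + 2 + imm -12 = 0x6b5c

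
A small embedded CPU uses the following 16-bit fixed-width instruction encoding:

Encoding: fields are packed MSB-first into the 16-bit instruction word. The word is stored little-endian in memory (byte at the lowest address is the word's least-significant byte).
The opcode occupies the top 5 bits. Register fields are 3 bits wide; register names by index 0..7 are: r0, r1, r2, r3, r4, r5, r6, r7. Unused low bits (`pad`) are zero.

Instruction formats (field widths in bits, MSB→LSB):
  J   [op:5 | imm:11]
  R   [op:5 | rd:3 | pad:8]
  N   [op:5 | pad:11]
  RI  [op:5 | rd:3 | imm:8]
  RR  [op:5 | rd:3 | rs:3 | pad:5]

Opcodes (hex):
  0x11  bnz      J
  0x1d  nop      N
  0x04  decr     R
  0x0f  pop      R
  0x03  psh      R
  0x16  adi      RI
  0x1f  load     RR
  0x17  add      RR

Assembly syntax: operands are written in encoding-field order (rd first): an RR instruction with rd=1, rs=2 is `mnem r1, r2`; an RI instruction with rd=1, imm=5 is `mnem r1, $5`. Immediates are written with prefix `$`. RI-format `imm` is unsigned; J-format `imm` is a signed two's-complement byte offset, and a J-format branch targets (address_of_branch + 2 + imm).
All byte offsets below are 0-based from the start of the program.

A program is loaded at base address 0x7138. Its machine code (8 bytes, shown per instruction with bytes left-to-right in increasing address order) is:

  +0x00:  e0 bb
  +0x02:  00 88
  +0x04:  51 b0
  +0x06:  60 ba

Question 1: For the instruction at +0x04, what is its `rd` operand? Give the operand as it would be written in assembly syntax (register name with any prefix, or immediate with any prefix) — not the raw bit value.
+0x04: 51 b0 ⇒ word 0xb051 (little)
  top 5b → 0x16 → adi [RI]
  rd: (w>>8)&0x7=0x0 → r0
  imm: (w>>0)&0xff=0x51 → $81

r0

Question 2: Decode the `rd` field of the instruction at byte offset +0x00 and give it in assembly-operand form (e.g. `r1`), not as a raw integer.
r3

off 0x00: read e0 bb as little → 0xbbe0
  top 5b → 0x17 → add [RR]
  rd@[10:8]=0x3 ⇒ r3
  rs@[7:5]=0x7 ⇒ r7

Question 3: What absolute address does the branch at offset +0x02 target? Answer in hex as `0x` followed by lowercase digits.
[02] 00 88 → 0x8800
  op=0x8800>>11=0x11 ⇒ bnz (J)
  [10:0] imm=0 = $0
  target = base 0x7138 + off 0x02 + 2 + imm 0 = 0x713c

0x713c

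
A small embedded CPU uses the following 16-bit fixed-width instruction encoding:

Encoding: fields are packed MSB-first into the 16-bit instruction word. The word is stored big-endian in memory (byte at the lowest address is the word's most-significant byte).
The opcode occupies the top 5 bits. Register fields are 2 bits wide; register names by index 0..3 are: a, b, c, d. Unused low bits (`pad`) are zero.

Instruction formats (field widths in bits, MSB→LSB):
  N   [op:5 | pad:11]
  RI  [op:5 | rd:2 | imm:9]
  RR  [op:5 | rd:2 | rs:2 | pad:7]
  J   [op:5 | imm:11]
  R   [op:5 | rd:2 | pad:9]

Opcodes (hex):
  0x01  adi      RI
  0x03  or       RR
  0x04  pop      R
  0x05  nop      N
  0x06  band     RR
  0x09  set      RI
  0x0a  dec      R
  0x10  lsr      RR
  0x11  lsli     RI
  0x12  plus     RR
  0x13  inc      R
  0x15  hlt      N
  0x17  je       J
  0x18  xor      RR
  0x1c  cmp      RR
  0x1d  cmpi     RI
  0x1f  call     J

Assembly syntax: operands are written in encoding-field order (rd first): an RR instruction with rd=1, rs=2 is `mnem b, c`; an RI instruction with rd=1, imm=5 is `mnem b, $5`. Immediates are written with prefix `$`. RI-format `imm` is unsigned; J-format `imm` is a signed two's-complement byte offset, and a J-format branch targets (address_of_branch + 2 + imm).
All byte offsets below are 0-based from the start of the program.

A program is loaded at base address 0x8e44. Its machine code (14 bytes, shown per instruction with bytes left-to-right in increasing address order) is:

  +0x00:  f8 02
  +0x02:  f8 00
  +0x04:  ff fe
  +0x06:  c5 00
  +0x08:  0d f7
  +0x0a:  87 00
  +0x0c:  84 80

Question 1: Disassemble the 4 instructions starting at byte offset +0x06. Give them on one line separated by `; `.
xor c, c; adi c, $503; lsr d, c; lsr c, b

off 0x06: read c5 00 as big → 0xc500
  opcode bits[15:11]=0x18: xor/RR
  rd: (w>>9)&0x3=0x2 → c
  rs: (w>>7)&0x3=0x2 → c
off 0x08: read 0d f7 as big → 0x0df7
  opcode bits[15:11]=0x1: adi/RI
  rd: (w>>9)&0x3=0x2 → c
  imm: (w>>0)&0x1ff=0x1f7 → $503
off 0x0a: read 87 00 as big → 0x8700
  opcode bits[15:11]=0x10: lsr/RR
  rd: (w>>9)&0x3=0x3 → d
  rs: (w>>7)&0x3=0x2 → c
off 0x0c: read 84 80 as big → 0x8480
  opcode bits[15:11]=0x10: lsr/RR
  rd: (w>>9)&0x3=0x2 → c
  rs: (w>>7)&0x3=0x1 → b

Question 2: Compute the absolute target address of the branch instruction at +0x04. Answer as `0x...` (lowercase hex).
@+04  big-endian(ff fe) = 0xfffe
  op=0xfffe>>11=0x1f ⇒ call (J)
  imm: (w>>0)&0x7ff=0x7fe (s11→-2) → $-2
  target = base 0x8e44 + off 0x04 + 2 + imm -2 = 0x8e48

0x8e48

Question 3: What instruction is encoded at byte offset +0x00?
call $2

[00] f8 02 → 0xf802
  top 5b → 0x1f → call [J]
  [10:0] imm=2 = $2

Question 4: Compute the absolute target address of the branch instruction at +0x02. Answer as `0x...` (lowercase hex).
0x8e48

+0x02: f8 00 ⇒ word 0xf800 (big)
  opcode bits[15:11]=0x1f: call/J
  [10:0] imm=0 = $0
  target = base 0x8e44 + off 0x02 + 2 + imm 0 = 0x8e48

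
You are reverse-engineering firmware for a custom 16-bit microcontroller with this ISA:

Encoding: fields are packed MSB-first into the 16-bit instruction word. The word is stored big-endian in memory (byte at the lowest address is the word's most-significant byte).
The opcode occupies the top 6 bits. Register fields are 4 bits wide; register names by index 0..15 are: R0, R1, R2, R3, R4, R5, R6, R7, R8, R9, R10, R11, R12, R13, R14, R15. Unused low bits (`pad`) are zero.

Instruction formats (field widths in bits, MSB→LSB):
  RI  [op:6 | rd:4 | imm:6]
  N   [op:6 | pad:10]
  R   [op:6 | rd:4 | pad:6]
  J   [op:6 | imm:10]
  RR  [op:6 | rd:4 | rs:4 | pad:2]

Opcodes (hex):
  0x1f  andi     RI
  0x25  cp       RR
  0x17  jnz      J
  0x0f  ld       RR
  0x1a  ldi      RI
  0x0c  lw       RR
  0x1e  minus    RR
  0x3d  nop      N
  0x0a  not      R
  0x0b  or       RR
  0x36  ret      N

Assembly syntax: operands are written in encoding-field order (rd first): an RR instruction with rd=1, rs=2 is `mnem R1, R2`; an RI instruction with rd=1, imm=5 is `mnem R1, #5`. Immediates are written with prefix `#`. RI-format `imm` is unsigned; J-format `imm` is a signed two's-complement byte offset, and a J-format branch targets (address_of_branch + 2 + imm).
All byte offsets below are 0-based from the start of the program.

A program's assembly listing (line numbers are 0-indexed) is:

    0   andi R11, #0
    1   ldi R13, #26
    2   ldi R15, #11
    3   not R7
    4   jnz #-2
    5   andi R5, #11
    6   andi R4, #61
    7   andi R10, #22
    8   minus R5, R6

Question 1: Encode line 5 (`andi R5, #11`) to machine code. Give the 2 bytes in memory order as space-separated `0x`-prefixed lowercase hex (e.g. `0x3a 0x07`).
5. andi fields op=0x1f:6|rd=5:4|imm=11:6 → word 7d4bh → 7d 4b

0x7d 0x4b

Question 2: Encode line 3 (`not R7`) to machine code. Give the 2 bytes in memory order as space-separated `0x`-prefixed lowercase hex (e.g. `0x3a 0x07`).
0x29 0xc0

L3: not op=0xa:6|rd=7:4|pad=0:6 ⇒ 0x29c0 ⇒ big 29 c0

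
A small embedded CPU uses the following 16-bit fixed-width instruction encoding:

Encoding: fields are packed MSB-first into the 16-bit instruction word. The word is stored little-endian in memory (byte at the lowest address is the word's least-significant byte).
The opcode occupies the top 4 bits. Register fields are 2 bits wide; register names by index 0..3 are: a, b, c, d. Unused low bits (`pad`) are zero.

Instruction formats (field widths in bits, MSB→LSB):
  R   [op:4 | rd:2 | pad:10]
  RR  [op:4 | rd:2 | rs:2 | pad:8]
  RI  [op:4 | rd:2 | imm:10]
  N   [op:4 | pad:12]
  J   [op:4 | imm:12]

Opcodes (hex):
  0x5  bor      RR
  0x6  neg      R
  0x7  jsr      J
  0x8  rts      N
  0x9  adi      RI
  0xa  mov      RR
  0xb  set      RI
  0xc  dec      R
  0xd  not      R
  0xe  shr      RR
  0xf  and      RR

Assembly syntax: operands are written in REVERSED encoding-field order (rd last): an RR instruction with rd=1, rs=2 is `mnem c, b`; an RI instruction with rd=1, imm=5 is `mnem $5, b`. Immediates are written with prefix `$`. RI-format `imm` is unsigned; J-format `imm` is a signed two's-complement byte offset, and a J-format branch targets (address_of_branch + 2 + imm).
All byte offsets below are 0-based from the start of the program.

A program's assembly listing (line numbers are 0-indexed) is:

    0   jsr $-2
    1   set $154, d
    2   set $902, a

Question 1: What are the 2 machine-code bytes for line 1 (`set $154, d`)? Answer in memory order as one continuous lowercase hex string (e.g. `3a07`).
L1: set op=0xb:4|rd=3:2|imm=154:10 ⇒ 0xbc9a ⇒ little 9a bc

9abc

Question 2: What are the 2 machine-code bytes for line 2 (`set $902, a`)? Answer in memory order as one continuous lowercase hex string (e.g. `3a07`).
86b3

line 2 (set): pack op=0xb:4|rd=0:2|imm=902:10 = 0xb386; little→ 86 b3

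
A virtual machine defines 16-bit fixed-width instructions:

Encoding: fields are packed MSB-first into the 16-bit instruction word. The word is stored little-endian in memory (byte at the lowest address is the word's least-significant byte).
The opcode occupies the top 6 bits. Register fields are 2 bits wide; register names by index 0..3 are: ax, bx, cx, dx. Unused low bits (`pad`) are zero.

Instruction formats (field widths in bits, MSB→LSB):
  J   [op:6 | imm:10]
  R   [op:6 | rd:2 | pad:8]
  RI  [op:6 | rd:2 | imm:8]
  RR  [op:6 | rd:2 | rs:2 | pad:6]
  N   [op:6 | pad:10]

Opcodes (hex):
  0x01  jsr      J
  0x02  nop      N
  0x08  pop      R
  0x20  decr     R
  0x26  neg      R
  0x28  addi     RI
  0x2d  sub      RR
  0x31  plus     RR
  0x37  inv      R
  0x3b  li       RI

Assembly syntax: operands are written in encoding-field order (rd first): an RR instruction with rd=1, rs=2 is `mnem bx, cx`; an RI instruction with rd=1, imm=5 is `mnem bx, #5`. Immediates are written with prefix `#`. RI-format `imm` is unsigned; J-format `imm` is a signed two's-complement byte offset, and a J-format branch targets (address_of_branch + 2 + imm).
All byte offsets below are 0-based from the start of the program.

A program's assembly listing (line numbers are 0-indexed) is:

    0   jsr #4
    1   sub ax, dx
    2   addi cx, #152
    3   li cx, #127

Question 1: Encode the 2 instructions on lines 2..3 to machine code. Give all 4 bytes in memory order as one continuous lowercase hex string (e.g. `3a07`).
98a27fee

2. addi fields op=0x28:6|rd=2:2|imm=152:8 → word a298h → 98 a2
3. li fields op=0x3b:6|rd=2:2|imm=127:8 → word ee7fh → 7f ee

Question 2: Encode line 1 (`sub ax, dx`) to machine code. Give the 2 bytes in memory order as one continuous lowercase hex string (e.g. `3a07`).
1. sub fields op=0x2d:6|rd=0:2|rs=3:2|pad=0:6 → word b4c0h → c0 b4

c0b4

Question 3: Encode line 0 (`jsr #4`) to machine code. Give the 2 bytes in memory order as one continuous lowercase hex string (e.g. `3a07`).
0. jsr fields op=0x1:6|imm=4:10 → word 0404h → 04 04

0404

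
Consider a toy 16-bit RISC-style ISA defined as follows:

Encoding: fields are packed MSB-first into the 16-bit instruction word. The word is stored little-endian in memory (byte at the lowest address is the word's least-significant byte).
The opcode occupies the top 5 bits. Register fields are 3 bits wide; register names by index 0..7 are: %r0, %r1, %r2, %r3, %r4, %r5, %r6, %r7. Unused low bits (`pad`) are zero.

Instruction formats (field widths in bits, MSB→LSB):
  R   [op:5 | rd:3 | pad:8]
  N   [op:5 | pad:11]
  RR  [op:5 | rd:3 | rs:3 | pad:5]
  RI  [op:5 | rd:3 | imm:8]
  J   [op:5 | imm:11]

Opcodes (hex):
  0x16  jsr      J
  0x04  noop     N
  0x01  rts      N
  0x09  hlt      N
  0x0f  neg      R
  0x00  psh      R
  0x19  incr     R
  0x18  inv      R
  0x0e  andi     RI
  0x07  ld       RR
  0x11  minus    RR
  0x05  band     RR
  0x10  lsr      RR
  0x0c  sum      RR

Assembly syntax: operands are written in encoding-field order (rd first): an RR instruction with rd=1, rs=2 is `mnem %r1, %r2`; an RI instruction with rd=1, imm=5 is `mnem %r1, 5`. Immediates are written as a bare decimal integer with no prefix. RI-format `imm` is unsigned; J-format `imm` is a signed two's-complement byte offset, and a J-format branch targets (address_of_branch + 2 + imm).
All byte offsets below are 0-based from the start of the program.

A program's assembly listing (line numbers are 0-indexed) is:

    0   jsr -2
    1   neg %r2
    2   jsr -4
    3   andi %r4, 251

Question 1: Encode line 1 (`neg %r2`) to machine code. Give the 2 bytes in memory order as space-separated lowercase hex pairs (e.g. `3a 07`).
00 7a

1. neg fields op=0xf:5|rd=2:3|pad=0:8 → word 7a00h → 00 7a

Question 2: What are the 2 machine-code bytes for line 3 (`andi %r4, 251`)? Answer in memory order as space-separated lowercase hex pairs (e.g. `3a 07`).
fb 74

line 3 (andi): pack op=0xe:5|rd=4:3|imm=251:8 = 0x74fb; little→ fb 74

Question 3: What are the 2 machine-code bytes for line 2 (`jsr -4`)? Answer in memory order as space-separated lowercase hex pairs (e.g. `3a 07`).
fc b7

2. jsr fields op=0x16:5|imm=-4:11 → word b7fch → fc b7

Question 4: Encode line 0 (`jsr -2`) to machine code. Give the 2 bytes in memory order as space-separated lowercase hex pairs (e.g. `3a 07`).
0. jsr fields op=0x16:5|imm=-2:11 → word b7feh → fe b7

fe b7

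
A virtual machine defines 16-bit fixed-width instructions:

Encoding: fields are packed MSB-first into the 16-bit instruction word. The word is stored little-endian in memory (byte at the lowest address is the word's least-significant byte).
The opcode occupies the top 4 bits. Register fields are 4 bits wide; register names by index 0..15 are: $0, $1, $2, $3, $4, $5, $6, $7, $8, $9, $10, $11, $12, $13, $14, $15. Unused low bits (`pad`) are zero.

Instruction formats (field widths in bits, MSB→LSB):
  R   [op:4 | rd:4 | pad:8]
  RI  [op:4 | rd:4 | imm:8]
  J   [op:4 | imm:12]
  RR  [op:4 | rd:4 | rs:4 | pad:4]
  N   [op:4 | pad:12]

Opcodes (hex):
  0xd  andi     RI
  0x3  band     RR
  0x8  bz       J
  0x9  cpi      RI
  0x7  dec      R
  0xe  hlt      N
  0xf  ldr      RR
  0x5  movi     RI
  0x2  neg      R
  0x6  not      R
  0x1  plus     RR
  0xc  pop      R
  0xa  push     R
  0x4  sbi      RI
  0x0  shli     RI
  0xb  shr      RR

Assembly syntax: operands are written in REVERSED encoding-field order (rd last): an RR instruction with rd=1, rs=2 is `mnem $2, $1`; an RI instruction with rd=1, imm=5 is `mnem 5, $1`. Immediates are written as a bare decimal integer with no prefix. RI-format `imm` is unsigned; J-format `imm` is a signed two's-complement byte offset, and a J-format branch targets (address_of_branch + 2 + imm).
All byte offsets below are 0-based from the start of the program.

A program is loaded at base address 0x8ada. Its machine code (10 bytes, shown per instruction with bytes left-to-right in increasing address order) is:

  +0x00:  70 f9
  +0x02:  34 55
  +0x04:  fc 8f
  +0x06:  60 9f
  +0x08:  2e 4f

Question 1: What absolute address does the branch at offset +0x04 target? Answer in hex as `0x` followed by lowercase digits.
off 0x04: read fc 8f as little → 0x8ffc
  op=0x8ffc>>12=0x8 ⇒ bz (J)
  imm@[11:0]=0xffc (s12→-4) ⇒ -4
  target = base 0x8ada + off 0x04 + 2 + imm -4 = 0x8adc

0x8adc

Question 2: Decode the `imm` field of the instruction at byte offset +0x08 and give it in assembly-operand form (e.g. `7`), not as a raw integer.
46

+0x08: 2e 4f ⇒ word 0x4f2e (little)
  opcode bits[15:12]=0x4: sbi/RI
  rd@[11:8]=0xf ⇒ $15
  imm@[7:0]=0x2e ⇒ 46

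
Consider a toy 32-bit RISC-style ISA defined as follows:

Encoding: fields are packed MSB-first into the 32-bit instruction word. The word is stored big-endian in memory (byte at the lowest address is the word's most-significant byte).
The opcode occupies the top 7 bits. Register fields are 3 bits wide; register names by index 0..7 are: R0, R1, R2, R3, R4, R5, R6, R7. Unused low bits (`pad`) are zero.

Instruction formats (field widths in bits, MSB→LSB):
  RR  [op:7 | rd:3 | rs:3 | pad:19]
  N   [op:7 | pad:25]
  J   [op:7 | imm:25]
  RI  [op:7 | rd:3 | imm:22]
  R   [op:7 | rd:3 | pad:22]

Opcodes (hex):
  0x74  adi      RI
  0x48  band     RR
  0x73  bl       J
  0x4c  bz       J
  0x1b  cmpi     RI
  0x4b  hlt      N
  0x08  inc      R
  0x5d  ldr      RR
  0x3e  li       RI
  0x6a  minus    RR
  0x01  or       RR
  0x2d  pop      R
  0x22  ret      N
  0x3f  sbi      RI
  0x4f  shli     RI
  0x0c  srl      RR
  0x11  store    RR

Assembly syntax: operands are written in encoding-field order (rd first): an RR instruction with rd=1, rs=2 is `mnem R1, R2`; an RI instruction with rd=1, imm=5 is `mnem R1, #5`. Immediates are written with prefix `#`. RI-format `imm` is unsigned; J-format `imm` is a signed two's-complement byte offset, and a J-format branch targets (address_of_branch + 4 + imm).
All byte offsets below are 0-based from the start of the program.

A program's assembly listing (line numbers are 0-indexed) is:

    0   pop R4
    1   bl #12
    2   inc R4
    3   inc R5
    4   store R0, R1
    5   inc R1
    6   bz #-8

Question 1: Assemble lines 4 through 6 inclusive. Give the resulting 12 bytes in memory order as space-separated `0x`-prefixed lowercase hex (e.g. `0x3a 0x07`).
0x22 0x08 0x00 0x00 0x10 0x40 0x00 0x00 0x99 0xff 0xff 0xf8

L4: store op=0x11:7|rd=0:3|rs=1:3|pad=0:19 ⇒ 0x22080000 ⇒ big 22 08 00 00
L5: inc op=0x8:7|rd=1:3|pad=0:22 ⇒ 0x10400000 ⇒ big 10 40 00 00
L6: bz op=0x4c:7|imm=-8:25 ⇒ 0x99fffff8 ⇒ big 99 ff ff f8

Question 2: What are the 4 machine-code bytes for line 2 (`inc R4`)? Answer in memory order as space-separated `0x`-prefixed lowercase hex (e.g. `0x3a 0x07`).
2. inc fields op=0x8:7|rd=4:3|pad=0:22 → word 11000000h → 11 00 00 00

0x11 0x00 0x00 0x00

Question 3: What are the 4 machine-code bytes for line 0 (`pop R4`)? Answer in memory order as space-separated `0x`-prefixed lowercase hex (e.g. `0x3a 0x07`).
0x5b 0x00 0x00 0x00

0. pop fields op=0x2d:7|rd=4:3|pad=0:22 → word 5b000000h → 5b 00 00 00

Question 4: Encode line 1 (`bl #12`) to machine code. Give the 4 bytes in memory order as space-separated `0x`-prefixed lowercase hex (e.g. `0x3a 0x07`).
0xe6 0x00 0x00 0x0c

L1: bl op=0x73:7|imm=12:25 ⇒ 0xe600000c ⇒ big e6 00 00 0c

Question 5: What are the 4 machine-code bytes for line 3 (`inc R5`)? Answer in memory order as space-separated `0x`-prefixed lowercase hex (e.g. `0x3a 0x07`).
3. inc fields op=0x8:7|rd=5:3|pad=0:22 → word 11400000h → 11 40 00 00

0x11 0x40 0x00 0x00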